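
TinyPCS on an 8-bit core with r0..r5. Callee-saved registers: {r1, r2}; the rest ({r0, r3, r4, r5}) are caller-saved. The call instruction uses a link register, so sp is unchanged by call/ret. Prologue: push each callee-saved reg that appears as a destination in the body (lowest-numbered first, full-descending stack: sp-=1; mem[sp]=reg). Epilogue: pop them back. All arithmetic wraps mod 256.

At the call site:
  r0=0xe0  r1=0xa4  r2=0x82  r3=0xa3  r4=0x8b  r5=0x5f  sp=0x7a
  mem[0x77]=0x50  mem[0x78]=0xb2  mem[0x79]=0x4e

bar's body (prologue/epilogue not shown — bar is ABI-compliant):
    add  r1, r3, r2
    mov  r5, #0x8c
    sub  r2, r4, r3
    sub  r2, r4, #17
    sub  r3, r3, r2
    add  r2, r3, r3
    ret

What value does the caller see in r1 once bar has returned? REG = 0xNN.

REG = 0xa4

prologue: push r1 → mem[0x79]=0xa4, sp=0x79
prologue: push r2 → mem[0x78]=0x82, sp=0x78
body[0] add  r1, r3, r2 → r1=0x25
body[1] mov  r5, #0x8c → r5=0x8c
body[2] sub  r2, r4, r3 → r2=0xe8
body[3] sub  r2, r4, #17 → r2=0x7a
body[4] sub  r3, r3, r2 → r3=0x29
body[5] add  r2, r3, r3 → r2=0x52
epilogue: pop r2=0x82, sp=0x79
epilogue: pop r1=0xa4, sp=0x7a
r1 is callee-saved → restored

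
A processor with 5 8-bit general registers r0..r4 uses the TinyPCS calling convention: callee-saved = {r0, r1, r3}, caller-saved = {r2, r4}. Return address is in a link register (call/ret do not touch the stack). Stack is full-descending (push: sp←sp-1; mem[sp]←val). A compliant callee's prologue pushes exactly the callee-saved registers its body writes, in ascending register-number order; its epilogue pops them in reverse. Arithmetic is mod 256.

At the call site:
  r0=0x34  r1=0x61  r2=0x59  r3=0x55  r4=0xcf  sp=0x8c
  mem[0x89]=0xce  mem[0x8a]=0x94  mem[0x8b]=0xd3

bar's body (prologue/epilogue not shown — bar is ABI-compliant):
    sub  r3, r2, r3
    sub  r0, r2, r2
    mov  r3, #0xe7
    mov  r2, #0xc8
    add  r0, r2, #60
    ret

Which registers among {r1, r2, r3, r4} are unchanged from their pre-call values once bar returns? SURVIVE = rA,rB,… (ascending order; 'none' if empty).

prologue: push r0 -> mem[0x8b]=0x34, sp=0x8b
prologue: push r3 -> mem[0x8a]=0x55, sp=0x8a
body[0] sub  r3, r2, r3 -> r3=0x04
body[1] sub  r0, r2, r2 -> r0=0x00
body[2] mov  r3, #0xe7 -> r3=0xe7
body[3] mov  r2, #0xc8 -> r2=0xc8
body[4] add  r0, r2, #60 -> r0=0x04
epilogue: pop r3=0x55, sp=0x8b
epilogue: pop r0=0x34, sp=0x8c
r1: callee-saved, written=False
r2: caller-saved, written=True
r3: callee-saved, written=True
r4: caller-saved, written=False

SURVIVE = r1,r3,r4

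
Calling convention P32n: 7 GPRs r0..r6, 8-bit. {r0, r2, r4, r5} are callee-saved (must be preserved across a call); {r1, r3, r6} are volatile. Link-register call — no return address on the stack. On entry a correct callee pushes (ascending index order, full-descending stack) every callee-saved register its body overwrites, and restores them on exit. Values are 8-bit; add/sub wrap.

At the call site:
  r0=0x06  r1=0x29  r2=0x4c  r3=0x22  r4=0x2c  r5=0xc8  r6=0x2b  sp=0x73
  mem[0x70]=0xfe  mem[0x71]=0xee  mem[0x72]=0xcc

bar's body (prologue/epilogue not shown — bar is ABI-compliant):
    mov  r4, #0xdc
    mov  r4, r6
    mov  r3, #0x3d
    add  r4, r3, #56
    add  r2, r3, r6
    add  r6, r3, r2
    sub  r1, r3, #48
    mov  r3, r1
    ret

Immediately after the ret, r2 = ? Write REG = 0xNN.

prologue: push r2 -> mem[0x72]=0x4c, sp=0x72
prologue: push r4 -> mem[0x71]=0x2c, sp=0x71
body[0] mov  r4, #0xdc -> r4=0xdc
body[1] mov  r4, r6 -> r4=0x2b
body[2] mov  r3, #0x3d -> r3=0x3d
body[3] add  r4, r3, #56 -> r4=0x75
body[4] add  r2, r3, r6 -> r2=0x68
body[5] add  r6, r3, r2 -> r6=0xa5
body[6] sub  r1, r3, #48 -> r1=0x0d
body[7] mov  r3, r1 -> r3=0x0d
epilogue: pop r4=0x2c, sp=0x72
epilogue: pop r2=0x4c, sp=0x73
r2 is callee-saved -> restored

REG = 0x4c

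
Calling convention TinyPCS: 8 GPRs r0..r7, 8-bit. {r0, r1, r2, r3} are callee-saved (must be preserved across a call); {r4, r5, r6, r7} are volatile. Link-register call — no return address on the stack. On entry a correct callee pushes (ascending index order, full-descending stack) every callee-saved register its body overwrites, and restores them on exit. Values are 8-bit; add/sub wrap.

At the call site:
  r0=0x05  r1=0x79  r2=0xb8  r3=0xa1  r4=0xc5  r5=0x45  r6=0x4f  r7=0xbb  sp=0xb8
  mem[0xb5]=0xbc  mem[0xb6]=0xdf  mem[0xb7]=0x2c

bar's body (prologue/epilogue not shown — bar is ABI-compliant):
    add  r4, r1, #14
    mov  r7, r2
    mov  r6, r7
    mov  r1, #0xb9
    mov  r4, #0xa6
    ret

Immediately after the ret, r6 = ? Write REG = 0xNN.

prologue: push r1 -> mem[0xb7]=0x79, sp=0xb7
body[0] add  r4, r1, #14 -> r4=0x87
body[1] mov  r7, r2 -> r7=0xb8
body[2] mov  r6, r7 -> r6=0xb8
body[3] mov  r1, #0xb9 -> r1=0xb9
body[4] mov  r4, #0xa6 -> r4=0xa6
epilogue: pop r1=0x79, sp=0xb8
r6 is caller-saved -> body value

REG = 0xb8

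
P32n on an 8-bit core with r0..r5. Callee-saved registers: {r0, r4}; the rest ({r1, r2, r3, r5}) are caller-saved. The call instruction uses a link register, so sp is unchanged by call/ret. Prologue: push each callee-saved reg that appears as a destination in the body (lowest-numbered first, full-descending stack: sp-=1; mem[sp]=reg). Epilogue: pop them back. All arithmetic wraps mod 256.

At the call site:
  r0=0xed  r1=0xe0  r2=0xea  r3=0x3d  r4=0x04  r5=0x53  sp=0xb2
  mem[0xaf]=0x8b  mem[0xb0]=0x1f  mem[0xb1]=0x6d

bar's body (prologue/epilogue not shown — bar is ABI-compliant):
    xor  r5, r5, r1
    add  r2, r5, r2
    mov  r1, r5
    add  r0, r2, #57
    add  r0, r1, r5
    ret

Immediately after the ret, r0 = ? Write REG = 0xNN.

REG = 0xed

prologue: push r0 -> mem[0xb1]=0xed, sp=0xb1
body[0] xor  r5, r5, r1 -> r5=0xb3
body[1] add  r2, r5, r2 -> r2=0x9d
body[2] mov  r1, r5 -> r1=0xb3
body[3] add  r0, r2, #57 -> r0=0xd6
body[4] add  r0, r1, r5 -> r0=0x66
epilogue: pop r0=0xed, sp=0xb2
r0 is callee-saved -> restored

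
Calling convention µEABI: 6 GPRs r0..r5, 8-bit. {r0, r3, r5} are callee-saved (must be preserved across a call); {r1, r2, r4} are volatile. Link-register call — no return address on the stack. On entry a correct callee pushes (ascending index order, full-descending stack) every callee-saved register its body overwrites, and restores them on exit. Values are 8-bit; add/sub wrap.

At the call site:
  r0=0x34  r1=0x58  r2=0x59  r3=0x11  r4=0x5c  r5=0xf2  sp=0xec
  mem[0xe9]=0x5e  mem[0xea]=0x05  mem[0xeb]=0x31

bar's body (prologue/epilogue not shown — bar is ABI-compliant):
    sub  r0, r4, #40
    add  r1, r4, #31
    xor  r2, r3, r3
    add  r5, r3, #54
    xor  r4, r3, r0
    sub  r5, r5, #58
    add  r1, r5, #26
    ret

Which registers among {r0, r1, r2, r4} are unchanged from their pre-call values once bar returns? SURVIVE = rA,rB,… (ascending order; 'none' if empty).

prologue: push r0 -> mem[0xeb]=0x34, sp=0xeb
prologue: push r5 -> mem[0xea]=0xf2, sp=0xea
body[0] sub  r0, r4, #40 -> r0=0x34
body[1] add  r1, r4, #31 -> r1=0x7b
body[2] xor  r2, r3, r3 -> r2=0x00
body[3] add  r5, r3, #54 -> r5=0x47
body[4] xor  r4, r3, r0 -> r4=0x25
body[5] sub  r5, r5, #58 -> r5=0x0d
body[6] add  r1, r5, #26 -> r1=0x27
epilogue: pop r5=0xf2, sp=0xeb
epilogue: pop r0=0x34, sp=0xec
r0: callee-saved, written=True
r1: caller-saved, written=True
r2: caller-saved, written=True
r4: caller-saved, written=True

SURVIVE = r0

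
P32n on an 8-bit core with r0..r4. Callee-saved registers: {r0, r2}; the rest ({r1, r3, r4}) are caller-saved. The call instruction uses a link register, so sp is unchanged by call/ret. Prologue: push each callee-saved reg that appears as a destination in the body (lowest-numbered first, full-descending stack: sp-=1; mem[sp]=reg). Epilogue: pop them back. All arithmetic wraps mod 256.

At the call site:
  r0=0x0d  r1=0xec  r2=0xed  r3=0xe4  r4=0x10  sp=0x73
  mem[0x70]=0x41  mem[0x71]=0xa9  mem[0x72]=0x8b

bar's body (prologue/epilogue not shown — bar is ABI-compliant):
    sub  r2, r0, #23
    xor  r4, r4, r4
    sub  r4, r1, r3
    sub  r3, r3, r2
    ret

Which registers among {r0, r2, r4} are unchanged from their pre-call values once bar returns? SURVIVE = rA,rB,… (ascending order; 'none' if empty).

prologue: push r2 → mem[0x72]=0xed, sp=0x72
body[0] sub  r2, r0, #23 → r2=0xf6
body[1] xor  r4, r4, r4 → r4=0x00
body[2] sub  r4, r1, r3 → r4=0x08
body[3] sub  r3, r3, r2 → r3=0xee
epilogue: pop r2=0xed, sp=0x73
r0: callee-saved, written=False
r2: callee-saved, written=True
r4: caller-saved, written=True

SURVIVE = r0,r2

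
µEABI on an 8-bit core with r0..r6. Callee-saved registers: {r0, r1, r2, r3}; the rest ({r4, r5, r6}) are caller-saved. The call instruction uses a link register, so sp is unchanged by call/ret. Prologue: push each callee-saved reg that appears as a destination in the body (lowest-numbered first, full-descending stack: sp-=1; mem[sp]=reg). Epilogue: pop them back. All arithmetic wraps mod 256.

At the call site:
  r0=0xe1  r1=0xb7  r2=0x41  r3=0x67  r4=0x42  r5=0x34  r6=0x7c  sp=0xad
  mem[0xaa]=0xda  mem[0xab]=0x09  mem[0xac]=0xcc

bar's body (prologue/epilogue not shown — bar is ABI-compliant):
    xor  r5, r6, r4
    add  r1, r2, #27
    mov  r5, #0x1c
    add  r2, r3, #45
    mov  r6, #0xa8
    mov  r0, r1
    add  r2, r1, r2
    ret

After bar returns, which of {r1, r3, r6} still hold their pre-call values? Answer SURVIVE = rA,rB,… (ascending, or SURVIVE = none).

SURVIVE = r1,r3

prologue: push r0 -> mem[0xac]=0xe1, sp=0xac
prologue: push r1 -> mem[0xab]=0xb7, sp=0xab
prologue: push r2 -> mem[0xaa]=0x41, sp=0xaa
body[0] xor  r5, r6, r4 -> r5=0x3e
body[1] add  r1, r2, #27 -> r1=0x5c
body[2] mov  r5, #0x1c -> r5=0x1c
body[3] add  r2, r3, #45 -> r2=0x94
body[4] mov  r6, #0xa8 -> r6=0xa8
body[5] mov  r0, r1 -> r0=0x5c
body[6] add  r2, r1, r2 -> r2=0xf0
epilogue: pop r2=0x41, sp=0xab
epilogue: pop r1=0xb7, sp=0xac
epilogue: pop r0=0xe1, sp=0xad
r1: callee-saved, written=True
r3: callee-saved, written=False
r6: caller-saved, written=True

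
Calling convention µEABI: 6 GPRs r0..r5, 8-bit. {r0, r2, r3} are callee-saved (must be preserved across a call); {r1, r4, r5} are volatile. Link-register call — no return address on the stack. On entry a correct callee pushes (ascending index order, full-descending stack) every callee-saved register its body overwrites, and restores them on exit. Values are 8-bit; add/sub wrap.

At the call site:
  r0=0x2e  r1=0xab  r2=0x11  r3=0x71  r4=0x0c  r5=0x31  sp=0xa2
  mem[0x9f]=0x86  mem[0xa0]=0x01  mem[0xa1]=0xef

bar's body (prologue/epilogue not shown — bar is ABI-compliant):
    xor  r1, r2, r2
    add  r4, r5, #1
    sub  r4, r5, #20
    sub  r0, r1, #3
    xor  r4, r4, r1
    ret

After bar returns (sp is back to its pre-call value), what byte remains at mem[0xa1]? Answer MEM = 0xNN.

prologue: push r0 → mem[0xa1]=0x2e, sp=0xa1
body[0] xor  r1, r2, r2 → r1=0x00
body[1] add  r4, r5, #1 → r4=0x32
body[2] sub  r4, r5, #20 → r4=0x1d
body[3] sub  r0, r1, #3 → r0=0xfd
body[4] xor  r4, r4, r1 → r4=0x1d
epilogue: pop r0=0x2e, sp=0xa2
prologue pushed ['r0'] at ['0xa1']

MEM = 0x2e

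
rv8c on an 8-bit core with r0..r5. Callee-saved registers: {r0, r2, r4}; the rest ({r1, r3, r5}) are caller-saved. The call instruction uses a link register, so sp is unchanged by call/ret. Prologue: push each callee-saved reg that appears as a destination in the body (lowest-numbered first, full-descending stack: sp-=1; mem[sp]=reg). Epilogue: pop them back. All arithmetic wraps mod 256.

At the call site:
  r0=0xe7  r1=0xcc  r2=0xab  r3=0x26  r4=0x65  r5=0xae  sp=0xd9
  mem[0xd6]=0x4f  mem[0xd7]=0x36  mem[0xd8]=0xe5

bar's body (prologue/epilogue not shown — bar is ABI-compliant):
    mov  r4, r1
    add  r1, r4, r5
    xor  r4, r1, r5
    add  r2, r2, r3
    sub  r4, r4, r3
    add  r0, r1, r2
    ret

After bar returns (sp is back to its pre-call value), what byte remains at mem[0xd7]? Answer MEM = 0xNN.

MEM = 0xab

prologue: push r0 → mem[0xd8]=0xe7, sp=0xd8
prologue: push r2 → mem[0xd7]=0xab, sp=0xd7
prologue: push r4 → mem[0xd6]=0x65, sp=0xd6
body[0] mov  r4, r1 → r4=0xcc
body[1] add  r1, r4, r5 → r1=0x7a
body[2] xor  r4, r1, r5 → r4=0xd4
body[3] add  r2, r2, r3 → r2=0xd1
body[4] sub  r4, r4, r3 → r4=0xae
body[5] add  r0, r1, r2 → r0=0x4b
epilogue: pop r4=0x65, sp=0xd7
epilogue: pop r2=0xab, sp=0xd8
epilogue: pop r0=0xe7, sp=0xd9
prologue pushed ['r0', 'r2', 'r4'] at ['0xd8', '0xd7', '0xd6']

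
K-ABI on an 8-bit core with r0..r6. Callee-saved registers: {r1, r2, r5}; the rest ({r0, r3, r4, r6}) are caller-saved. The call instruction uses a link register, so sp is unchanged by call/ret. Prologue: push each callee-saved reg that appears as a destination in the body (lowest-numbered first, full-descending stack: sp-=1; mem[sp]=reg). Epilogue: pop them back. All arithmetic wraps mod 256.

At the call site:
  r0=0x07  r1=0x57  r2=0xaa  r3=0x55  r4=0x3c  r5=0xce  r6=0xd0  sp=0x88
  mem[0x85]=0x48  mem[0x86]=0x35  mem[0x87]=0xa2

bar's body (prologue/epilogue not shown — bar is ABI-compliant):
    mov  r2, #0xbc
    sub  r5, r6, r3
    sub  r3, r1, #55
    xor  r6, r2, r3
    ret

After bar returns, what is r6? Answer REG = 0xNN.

prologue: push r2 -> mem[0x87]=0xaa, sp=0x87
prologue: push r5 -> mem[0x86]=0xce, sp=0x86
body[0] mov  r2, #0xbc -> r2=0xbc
body[1] sub  r5, r6, r3 -> r5=0x7b
body[2] sub  r3, r1, #55 -> r3=0x20
body[3] xor  r6, r2, r3 -> r6=0x9c
epilogue: pop r5=0xce, sp=0x87
epilogue: pop r2=0xaa, sp=0x88
r6 is caller-saved -> body value

REG = 0x9c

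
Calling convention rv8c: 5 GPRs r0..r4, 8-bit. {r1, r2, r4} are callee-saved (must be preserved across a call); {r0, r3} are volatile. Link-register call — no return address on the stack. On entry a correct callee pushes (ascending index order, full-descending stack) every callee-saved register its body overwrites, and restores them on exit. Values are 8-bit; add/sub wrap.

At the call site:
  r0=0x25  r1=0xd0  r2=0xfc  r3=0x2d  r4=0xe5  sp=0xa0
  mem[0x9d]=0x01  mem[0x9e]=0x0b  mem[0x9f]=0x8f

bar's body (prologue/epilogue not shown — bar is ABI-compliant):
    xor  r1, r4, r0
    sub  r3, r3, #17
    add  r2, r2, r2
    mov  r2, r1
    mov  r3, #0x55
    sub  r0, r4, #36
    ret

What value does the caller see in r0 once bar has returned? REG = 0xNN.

prologue: push r1 → mem[0x9f]=0xd0, sp=0x9f
prologue: push r2 → mem[0x9e]=0xfc, sp=0x9e
body[0] xor  r1, r4, r0 → r1=0xc0
body[1] sub  r3, r3, #17 → r3=0x1c
body[2] add  r2, r2, r2 → r2=0xf8
body[3] mov  r2, r1 → r2=0xc0
body[4] mov  r3, #0x55 → r3=0x55
body[5] sub  r0, r4, #36 → r0=0xc1
epilogue: pop r2=0xfc, sp=0x9f
epilogue: pop r1=0xd0, sp=0xa0
r0 is caller-saved → body value

REG = 0xc1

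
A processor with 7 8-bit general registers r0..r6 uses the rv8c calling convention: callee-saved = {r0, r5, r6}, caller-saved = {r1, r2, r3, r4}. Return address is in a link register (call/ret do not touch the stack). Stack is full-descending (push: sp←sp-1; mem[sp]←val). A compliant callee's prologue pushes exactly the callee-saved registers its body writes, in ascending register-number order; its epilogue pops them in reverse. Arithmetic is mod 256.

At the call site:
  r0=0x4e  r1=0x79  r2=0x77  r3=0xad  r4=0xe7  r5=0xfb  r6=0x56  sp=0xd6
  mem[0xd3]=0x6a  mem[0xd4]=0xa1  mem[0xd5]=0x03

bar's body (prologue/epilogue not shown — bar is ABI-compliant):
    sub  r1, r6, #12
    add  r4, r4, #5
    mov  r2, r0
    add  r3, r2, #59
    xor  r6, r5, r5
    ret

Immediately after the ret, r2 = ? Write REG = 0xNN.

prologue: push r6 -> mem[0xd5]=0x56, sp=0xd5
body[0] sub  r1, r6, #12 -> r1=0x4a
body[1] add  r4, r4, #5 -> r4=0xec
body[2] mov  r2, r0 -> r2=0x4e
body[3] add  r3, r2, #59 -> r3=0x89
body[4] xor  r6, r5, r5 -> r6=0x00
epilogue: pop r6=0x56, sp=0xd6
r2 is caller-saved -> body value

REG = 0x4e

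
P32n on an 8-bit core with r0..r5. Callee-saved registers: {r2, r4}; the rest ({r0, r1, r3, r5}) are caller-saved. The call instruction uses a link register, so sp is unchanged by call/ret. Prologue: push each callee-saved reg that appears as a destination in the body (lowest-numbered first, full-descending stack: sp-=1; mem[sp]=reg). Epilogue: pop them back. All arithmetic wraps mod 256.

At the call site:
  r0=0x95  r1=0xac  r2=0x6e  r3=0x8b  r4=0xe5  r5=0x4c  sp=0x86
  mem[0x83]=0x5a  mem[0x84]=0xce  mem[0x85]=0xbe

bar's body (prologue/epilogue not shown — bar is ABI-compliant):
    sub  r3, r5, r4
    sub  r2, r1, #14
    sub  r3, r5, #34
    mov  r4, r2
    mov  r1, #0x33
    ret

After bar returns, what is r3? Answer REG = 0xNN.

REG = 0x2a

prologue: push r2 -> mem[0x85]=0x6e, sp=0x85
prologue: push r4 -> mem[0x84]=0xe5, sp=0x84
body[0] sub  r3, r5, r4 -> r3=0x67
body[1] sub  r2, r1, #14 -> r2=0x9e
body[2] sub  r3, r5, #34 -> r3=0x2a
body[3] mov  r4, r2 -> r4=0x9e
body[4] mov  r1, #0x33 -> r1=0x33
epilogue: pop r4=0xe5, sp=0x85
epilogue: pop r2=0x6e, sp=0x86
r3 is caller-saved -> body value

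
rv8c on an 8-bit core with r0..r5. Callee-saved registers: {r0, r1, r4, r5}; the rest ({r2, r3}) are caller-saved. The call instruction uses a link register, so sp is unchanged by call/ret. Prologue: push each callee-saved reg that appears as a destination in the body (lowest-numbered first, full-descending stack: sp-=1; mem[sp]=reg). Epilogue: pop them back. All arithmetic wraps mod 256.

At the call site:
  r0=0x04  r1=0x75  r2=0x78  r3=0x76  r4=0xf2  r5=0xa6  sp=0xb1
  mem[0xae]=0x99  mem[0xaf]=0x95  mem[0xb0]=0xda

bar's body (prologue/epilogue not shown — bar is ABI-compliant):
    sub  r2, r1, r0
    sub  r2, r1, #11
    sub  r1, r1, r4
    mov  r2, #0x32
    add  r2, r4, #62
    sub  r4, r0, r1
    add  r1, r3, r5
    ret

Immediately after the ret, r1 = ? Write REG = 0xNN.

REG = 0x75

prologue: push r1 → mem[0xb0]=0x75, sp=0xb0
prologue: push r4 → mem[0xaf]=0xf2, sp=0xaf
body[0] sub  r2, r1, r0 → r2=0x71
body[1] sub  r2, r1, #11 → r2=0x6a
body[2] sub  r1, r1, r4 → r1=0x83
body[3] mov  r2, #0x32 → r2=0x32
body[4] add  r2, r4, #62 → r2=0x30
body[5] sub  r4, r0, r1 → r4=0x81
body[6] add  r1, r3, r5 → r1=0x1c
epilogue: pop r4=0xf2, sp=0xb0
epilogue: pop r1=0x75, sp=0xb1
r1 is callee-saved → restored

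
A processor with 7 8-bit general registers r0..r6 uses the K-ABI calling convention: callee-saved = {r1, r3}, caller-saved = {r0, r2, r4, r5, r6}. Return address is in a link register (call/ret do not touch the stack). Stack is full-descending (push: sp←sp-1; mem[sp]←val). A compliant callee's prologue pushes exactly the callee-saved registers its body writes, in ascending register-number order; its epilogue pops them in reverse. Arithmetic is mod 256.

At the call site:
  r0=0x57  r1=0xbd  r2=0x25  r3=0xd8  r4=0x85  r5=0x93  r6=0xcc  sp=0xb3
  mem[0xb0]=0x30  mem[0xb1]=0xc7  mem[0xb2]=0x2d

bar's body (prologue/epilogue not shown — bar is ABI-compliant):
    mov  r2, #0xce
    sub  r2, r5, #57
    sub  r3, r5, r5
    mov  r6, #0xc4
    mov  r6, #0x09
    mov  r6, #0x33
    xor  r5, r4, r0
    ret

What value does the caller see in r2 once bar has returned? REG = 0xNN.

REG = 0x5a

prologue: push r3 -> mem[0xb2]=0xd8, sp=0xb2
body[0] mov  r2, #0xce -> r2=0xce
body[1] sub  r2, r5, #57 -> r2=0x5a
body[2] sub  r3, r5, r5 -> r3=0x00
body[3] mov  r6, #0xc4 -> r6=0xc4
body[4] mov  r6, #0x09 -> r6=0x09
body[5] mov  r6, #0x33 -> r6=0x33
body[6] xor  r5, r4, r0 -> r5=0xd2
epilogue: pop r3=0xd8, sp=0xb3
r2 is caller-saved -> body value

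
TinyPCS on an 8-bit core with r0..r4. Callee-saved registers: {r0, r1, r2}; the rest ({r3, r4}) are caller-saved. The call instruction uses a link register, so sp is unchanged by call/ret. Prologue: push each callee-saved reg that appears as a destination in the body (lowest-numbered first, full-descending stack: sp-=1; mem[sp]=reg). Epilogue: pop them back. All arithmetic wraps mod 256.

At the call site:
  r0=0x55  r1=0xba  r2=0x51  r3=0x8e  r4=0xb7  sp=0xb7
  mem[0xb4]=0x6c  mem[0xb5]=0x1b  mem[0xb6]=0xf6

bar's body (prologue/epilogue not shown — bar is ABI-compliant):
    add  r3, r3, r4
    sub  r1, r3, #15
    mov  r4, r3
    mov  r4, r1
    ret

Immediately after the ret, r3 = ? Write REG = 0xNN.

REG = 0x45

prologue: push r1 → mem[0xb6]=0xba, sp=0xb6
body[0] add  r3, r3, r4 → r3=0x45
body[1] sub  r1, r3, #15 → r1=0x36
body[2] mov  r4, r3 → r4=0x45
body[3] mov  r4, r1 → r4=0x36
epilogue: pop r1=0xba, sp=0xb7
r3 is caller-saved → body value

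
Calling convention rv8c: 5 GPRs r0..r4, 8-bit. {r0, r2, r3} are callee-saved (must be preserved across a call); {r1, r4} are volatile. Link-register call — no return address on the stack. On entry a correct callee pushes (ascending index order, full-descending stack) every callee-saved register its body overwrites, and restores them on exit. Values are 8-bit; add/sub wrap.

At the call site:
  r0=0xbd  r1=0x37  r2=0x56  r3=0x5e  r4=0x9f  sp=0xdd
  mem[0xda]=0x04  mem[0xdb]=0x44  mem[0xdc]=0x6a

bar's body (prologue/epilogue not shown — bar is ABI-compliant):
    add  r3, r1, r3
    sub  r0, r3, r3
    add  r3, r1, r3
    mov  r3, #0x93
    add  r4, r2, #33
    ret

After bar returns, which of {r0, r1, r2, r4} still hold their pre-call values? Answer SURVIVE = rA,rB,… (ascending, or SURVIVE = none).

SURVIVE = r0,r1,r2

prologue: push r0 -> mem[0xdc]=0xbd, sp=0xdc
prologue: push r3 -> mem[0xdb]=0x5e, sp=0xdb
body[0] add  r3, r1, r3 -> r3=0x95
body[1] sub  r0, r3, r3 -> r0=0x00
body[2] add  r3, r1, r3 -> r3=0xcc
body[3] mov  r3, #0x93 -> r3=0x93
body[4] add  r4, r2, #33 -> r4=0x77
epilogue: pop r3=0x5e, sp=0xdc
epilogue: pop r0=0xbd, sp=0xdd
r0: callee-saved, written=True
r1: caller-saved, written=False
r2: callee-saved, written=False
r4: caller-saved, written=True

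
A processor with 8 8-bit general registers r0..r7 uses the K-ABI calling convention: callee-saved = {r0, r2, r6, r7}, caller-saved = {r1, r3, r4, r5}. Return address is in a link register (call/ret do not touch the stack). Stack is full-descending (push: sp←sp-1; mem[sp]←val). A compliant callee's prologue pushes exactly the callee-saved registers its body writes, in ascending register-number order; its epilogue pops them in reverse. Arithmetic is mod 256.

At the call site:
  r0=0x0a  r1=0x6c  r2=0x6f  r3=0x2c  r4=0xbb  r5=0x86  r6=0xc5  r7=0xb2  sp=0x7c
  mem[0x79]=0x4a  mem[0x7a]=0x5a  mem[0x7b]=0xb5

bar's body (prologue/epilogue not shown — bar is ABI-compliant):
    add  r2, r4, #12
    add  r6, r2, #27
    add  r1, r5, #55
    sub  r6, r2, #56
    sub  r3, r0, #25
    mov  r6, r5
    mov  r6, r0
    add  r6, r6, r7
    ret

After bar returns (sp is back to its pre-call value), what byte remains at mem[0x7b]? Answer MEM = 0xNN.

MEM = 0x6f

prologue: push r2 -> mem[0x7b]=0x6f, sp=0x7b
prologue: push r6 -> mem[0x7a]=0xc5, sp=0x7a
body[0] add  r2, r4, #12 -> r2=0xc7
body[1] add  r6, r2, #27 -> r6=0xe2
body[2] add  r1, r5, #55 -> r1=0xbd
body[3] sub  r6, r2, #56 -> r6=0x8f
body[4] sub  r3, r0, #25 -> r3=0xf1
body[5] mov  r6, r5 -> r6=0x86
body[6] mov  r6, r0 -> r6=0x0a
body[7] add  r6, r6, r7 -> r6=0xbc
epilogue: pop r6=0xc5, sp=0x7b
epilogue: pop r2=0x6f, sp=0x7c
prologue pushed ['r2', 'r6'] at ['0x7b', '0x7a']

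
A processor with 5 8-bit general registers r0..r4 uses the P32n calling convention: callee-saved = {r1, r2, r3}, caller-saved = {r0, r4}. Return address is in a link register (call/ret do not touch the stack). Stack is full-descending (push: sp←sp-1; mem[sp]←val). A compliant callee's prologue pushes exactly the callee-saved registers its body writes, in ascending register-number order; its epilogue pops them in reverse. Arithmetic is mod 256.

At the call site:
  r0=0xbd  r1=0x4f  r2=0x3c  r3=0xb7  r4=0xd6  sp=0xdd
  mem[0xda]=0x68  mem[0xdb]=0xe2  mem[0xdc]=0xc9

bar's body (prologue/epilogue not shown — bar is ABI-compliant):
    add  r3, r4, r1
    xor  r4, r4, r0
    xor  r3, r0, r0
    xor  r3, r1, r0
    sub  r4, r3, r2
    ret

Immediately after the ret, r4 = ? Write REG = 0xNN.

prologue: push r3 → mem[0xdc]=0xb7, sp=0xdc
body[0] add  r3, r4, r1 → r3=0x25
body[1] xor  r4, r4, r0 → r4=0x6b
body[2] xor  r3, r0, r0 → r3=0x00
body[3] xor  r3, r1, r0 → r3=0xf2
body[4] sub  r4, r3, r2 → r4=0xb6
epilogue: pop r3=0xb7, sp=0xdd
r4 is caller-saved → body value

REG = 0xb6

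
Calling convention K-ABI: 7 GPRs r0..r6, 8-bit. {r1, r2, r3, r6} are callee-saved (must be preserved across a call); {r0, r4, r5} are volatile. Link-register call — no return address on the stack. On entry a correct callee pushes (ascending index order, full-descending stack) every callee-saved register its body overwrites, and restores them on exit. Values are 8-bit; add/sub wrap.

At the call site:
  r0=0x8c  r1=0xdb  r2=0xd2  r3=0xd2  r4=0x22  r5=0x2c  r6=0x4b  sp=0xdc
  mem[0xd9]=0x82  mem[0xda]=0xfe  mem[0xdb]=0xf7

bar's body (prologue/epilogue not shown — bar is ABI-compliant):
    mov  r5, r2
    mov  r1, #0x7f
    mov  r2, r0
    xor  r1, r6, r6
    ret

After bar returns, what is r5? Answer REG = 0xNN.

prologue: push r1 → mem[0xdb]=0xdb, sp=0xdb
prologue: push r2 → mem[0xda]=0xd2, sp=0xda
body[0] mov  r5, r2 → r5=0xd2
body[1] mov  r1, #0x7f → r1=0x7f
body[2] mov  r2, r0 → r2=0x8c
body[3] xor  r1, r6, r6 → r1=0x00
epilogue: pop r2=0xd2, sp=0xdb
epilogue: pop r1=0xdb, sp=0xdc
r5 is caller-saved → body value

REG = 0xd2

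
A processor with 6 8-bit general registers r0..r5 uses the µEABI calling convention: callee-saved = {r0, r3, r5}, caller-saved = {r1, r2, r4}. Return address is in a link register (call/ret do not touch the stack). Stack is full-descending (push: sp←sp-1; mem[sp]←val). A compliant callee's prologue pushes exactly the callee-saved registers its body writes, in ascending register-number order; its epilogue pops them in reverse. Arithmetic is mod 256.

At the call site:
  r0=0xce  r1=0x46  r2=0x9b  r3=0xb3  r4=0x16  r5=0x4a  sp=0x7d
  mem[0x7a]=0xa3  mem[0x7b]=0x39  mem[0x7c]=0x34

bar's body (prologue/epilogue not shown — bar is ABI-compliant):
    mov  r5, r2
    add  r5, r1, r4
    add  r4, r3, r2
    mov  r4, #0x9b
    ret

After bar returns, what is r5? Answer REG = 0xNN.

REG = 0x4a

prologue: push r5 → mem[0x7c]=0x4a, sp=0x7c
body[0] mov  r5, r2 → r5=0x9b
body[1] add  r5, r1, r4 → r5=0x5c
body[2] add  r4, r3, r2 → r4=0x4e
body[3] mov  r4, #0x9b → r4=0x9b
epilogue: pop r5=0x4a, sp=0x7d
r5 is callee-saved → restored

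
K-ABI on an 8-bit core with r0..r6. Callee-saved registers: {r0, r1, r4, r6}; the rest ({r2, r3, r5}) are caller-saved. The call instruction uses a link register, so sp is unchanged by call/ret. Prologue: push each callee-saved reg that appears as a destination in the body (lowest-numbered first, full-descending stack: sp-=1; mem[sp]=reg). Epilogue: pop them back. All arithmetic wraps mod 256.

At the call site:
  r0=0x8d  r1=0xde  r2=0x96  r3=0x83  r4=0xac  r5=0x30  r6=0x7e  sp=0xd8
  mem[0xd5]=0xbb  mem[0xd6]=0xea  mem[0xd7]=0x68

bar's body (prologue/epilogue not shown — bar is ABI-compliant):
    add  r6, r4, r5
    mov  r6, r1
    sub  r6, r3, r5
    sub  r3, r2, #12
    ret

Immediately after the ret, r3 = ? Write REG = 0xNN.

prologue: push r6 -> mem[0xd7]=0x7e, sp=0xd7
body[0] add  r6, r4, r5 -> r6=0xdc
body[1] mov  r6, r1 -> r6=0xde
body[2] sub  r6, r3, r5 -> r6=0x53
body[3] sub  r3, r2, #12 -> r3=0x8a
epilogue: pop r6=0x7e, sp=0xd8
r3 is caller-saved -> body value

REG = 0x8a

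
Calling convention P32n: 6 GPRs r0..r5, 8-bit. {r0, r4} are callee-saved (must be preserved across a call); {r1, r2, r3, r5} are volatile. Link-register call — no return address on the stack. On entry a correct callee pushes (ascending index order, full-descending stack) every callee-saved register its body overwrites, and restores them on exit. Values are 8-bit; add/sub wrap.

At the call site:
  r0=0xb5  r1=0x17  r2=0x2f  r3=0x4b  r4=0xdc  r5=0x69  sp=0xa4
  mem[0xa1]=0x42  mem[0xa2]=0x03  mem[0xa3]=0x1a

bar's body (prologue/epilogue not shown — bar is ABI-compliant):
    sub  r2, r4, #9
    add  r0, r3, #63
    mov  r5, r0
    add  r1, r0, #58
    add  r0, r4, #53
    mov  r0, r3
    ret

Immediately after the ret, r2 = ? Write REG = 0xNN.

REG = 0xd3

prologue: push r0 → mem[0xa3]=0xb5, sp=0xa3
body[0] sub  r2, r4, #9 → r2=0xd3
body[1] add  r0, r3, #63 → r0=0x8a
body[2] mov  r5, r0 → r5=0x8a
body[3] add  r1, r0, #58 → r1=0xc4
body[4] add  r0, r4, #53 → r0=0x11
body[5] mov  r0, r3 → r0=0x4b
epilogue: pop r0=0xb5, sp=0xa4
r2 is caller-saved → body value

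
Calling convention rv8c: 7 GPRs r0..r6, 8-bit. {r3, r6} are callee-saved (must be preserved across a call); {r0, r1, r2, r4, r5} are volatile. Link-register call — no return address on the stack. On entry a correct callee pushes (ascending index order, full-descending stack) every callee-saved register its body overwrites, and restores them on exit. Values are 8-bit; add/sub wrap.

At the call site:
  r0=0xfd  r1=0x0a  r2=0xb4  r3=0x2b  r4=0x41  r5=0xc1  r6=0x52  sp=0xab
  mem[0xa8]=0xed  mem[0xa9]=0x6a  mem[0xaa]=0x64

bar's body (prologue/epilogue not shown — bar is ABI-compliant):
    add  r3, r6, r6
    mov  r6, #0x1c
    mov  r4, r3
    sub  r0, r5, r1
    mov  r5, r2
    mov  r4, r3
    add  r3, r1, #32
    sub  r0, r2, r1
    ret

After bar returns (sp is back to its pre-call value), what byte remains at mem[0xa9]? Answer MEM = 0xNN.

prologue: push r3 -> mem[0xaa]=0x2b, sp=0xaa
prologue: push r6 -> mem[0xa9]=0x52, sp=0xa9
body[0] add  r3, r6, r6 -> r3=0xa4
body[1] mov  r6, #0x1c -> r6=0x1c
body[2] mov  r4, r3 -> r4=0xa4
body[3] sub  r0, r5, r1 -> r0=0xb7
body[4] mov  r5, r2 -> r5=0xb4
body[5] mov  r4, r3 -> r4=0xa4
body[6] add  r3, r1, #32 -> r3=0x2a
body[7] sub  r0, r2, r1 -> r0=0xaa
epilogue: pop r6=0x52, sp=0xaa
epilogue: pop r3=0x2b, sp=0xab
prologue pushed ['r3', 'r6'] at ['0xaa', '0xa9']

MEM = 0x52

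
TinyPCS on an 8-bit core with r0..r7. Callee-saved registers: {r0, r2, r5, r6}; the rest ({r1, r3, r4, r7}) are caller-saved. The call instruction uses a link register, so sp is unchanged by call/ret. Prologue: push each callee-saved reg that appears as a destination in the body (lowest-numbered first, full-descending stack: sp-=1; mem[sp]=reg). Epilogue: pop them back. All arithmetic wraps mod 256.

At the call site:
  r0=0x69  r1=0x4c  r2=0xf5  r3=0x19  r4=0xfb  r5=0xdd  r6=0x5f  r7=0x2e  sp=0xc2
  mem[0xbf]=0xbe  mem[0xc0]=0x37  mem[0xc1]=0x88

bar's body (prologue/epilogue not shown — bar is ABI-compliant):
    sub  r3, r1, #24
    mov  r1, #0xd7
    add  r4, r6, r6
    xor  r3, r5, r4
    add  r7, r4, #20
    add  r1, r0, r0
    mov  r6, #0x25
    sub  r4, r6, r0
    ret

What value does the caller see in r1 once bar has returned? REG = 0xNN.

prologue: push r6 → mem[0xc1]=0x5f, sp=0xc1
body[0] sub  r3, r1, #24 → r3=0x34
body[1] mov  r1, #0xd7 → r1=0xd7
body[2] add  r4, r6, r6 → r4=0xbe
body[3] xor  r3, r5, r4 → r3=0x63
body[4] add  r7, r4, #20 → r7=0xd2
body[5] add  r1, r0, r0 → r1=0xd2
body[6] mov  r6, #0x25 → r6=0x25
body[7] sub  r4, r6, r0 → r4=0xbc
epilogue: pop r6=0x5f, sp=0xc2
r1 is caller-saved → body value

REG = 0xd2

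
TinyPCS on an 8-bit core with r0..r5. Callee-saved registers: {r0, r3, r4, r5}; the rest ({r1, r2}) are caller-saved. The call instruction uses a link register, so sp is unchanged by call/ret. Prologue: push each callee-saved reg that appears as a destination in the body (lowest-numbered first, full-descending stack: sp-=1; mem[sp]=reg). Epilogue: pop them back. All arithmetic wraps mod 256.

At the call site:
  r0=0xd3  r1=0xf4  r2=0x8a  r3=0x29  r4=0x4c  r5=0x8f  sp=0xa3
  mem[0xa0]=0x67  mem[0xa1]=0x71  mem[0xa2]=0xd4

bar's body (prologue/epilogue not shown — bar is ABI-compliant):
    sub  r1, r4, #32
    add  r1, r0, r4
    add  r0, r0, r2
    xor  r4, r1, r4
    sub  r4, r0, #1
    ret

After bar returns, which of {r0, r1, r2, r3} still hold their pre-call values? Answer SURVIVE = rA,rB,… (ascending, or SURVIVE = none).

SURVIVE = r0,r2,r3

prologue: push r0 → mem[0xa2]=0xd3, sp=0xa2
prologue: push r4 → mem[0xa1]=0x4c, sp=0xa1
body[0] sub  r1, r4, #32 → r1=0x2c
body[1] add  r1, r0, r4 → r1=0x1f
body[2] add  r0, r0, r2 → r0=0x5d
body[3] xor  r4, r1, r4 → r4=0x53
body[4] sub  r4, r0, #1 → r4=0x5c
epilogue: pop r4=0x4c, sp=0xa2
epilogue: pop r0=0xd3, sp=0xa3
r0: callee-saved, written=True
r1: caller-saved, written=True
r2: caller-saved, written=False
r3: callee-saved, written=False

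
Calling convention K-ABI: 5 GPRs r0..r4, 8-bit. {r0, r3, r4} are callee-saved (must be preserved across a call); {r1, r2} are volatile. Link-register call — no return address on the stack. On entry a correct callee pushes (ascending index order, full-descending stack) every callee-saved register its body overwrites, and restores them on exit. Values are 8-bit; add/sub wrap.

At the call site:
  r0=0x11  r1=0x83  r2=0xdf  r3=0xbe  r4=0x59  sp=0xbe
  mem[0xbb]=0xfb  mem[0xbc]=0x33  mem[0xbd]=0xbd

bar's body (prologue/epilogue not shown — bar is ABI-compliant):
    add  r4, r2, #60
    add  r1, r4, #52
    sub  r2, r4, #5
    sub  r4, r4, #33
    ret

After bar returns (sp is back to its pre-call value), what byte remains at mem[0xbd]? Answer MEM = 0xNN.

prologue: push r4 → mem[0xbd]=0x59, sp=0xbd
body[0] add  r4, r2, #60 → r4=0x1b
body[1] add  r1, r4, #52 → r1=0x4f
body[2] sub  r2, r4, #5 → r2=0x16
body[3] sub  r4, r4, #33 → r4=0xfa
epilogue: pop r4=0x59, sp=0xbe
prologue pushed ['r4'] at ['0xbd']

MEM = 0x59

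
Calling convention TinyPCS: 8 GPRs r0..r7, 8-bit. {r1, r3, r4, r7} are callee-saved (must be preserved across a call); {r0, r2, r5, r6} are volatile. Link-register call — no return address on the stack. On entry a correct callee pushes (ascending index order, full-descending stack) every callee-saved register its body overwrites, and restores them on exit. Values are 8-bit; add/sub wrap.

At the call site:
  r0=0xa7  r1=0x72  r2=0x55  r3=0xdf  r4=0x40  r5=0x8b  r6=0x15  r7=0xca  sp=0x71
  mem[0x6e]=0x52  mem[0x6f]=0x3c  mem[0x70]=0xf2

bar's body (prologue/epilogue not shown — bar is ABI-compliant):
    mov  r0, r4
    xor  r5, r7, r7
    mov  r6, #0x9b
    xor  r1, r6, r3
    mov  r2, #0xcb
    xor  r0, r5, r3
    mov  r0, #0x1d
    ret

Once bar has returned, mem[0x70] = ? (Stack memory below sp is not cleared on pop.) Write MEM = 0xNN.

prologue: push r1 -> mem[0x70]=0x72, sp=0x70
body[0] mov  r0, r4 -> r0=0x40
body[1] xor  r5, r7, r7 -> r5=0x00
body[2] mov  r6, #0x9b -> r6=0x9b
body[3] xor  r1, r6, r3 -> r1=0x44
body[4] mov  r2, #0xcb -> r2=0xcb
body[5] xor  r0, r5, r3 -> r0=0xdf
body[6] mov  r0, #0x1d -> r0=0x1d
epilogue: pop r1=0x72, sp=0x71
prologue pushed ['r1'] at ['0x70']

MEM = 0x72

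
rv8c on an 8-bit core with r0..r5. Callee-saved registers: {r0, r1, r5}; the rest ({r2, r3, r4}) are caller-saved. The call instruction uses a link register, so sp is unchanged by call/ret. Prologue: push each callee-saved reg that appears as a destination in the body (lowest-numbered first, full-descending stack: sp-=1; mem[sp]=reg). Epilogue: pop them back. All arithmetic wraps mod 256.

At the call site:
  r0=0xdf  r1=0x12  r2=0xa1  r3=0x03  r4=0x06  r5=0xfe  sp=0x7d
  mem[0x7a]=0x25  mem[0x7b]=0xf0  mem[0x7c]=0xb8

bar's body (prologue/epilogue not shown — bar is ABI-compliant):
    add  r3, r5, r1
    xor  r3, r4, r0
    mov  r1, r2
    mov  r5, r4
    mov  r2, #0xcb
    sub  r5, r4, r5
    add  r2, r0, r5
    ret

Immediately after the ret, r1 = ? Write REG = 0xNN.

prologue: push r1 -> mem[0x7c]=0x12, sp=0x7c
prologue: push r5 -> mem[0x7b]=0xfe, sp=0x7b
body[0] add  r3, r5, r1 -> r3=0x10
body[1] xor  r3, r4, r0 -> r3=0xd9
body[2] mov  r1, r2 -> r1=0xa1
body[3] mov  r5, r4 -> r5=0x06
body[4] mov  r2, #0xcb -> r2=0xcb
body[5] sub  r5, r4, r5 -> r5=0x00
body[6] add  r2, r0, r5 -> r2=0xdf
epilogue: pop r5=0xfe, sp=0x7c
epilogue: pop r1=0x12, sp=0x7d
r1 is callee-saved -> restored

REG = 0x12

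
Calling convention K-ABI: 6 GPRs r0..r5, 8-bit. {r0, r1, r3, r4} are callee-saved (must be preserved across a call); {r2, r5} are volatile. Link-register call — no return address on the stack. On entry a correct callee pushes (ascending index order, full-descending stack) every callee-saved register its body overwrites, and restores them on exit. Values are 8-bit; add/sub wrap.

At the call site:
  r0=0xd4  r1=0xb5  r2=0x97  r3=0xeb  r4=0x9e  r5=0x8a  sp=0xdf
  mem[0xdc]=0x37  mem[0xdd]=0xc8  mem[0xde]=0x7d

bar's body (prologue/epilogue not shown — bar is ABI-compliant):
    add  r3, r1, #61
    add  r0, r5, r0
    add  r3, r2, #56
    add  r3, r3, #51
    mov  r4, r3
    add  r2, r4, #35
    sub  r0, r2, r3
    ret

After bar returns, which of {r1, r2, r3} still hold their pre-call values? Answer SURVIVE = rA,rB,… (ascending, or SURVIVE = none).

SURVIVE = r1,r3

prologue: push r0 → mem[0xde]=0xd4, sp=0xde
prologue: push r3 → mem[0xdd]=0xeb, sp=0xdd
prologue: push r4 → mem[0xdc]=0x9e, sp=0xdc
body[0] add  r3, r1, #61 → r3=0xf2
body[1] add  r0, r5, r0 → r0=0x5e
body[2] add  r3, r2, #56 → r3=0xcf
body[3] add  r3, r3, #51 → r3=0x02
body[4] mov  r4, r3 → r4=0x02
body[5] add  r2, r4, #35 → r2=0x25
body[6] sub  r0, r2, r3 → r0=0x23
epilogue: pop r4=0x9e, sp=0xdd
epilogue: pop r3=0xeb, sp=0xde
epilogue: pop r0=0xd4, sp=0xdf
r1: callee-saved, written=False
r2: caller-saved, written=True
r3: callee-saved, written=True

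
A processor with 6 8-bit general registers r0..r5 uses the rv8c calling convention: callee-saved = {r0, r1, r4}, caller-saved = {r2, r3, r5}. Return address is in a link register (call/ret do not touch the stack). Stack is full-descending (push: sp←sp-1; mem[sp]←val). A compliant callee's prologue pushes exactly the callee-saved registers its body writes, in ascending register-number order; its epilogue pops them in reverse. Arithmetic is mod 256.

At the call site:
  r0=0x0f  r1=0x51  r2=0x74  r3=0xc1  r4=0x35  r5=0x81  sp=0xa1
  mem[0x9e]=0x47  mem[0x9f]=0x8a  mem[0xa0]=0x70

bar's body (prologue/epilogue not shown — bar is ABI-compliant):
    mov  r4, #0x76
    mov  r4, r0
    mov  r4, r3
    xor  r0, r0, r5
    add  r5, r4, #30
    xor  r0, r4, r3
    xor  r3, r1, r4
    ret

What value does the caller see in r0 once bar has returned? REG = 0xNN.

prologue: push r0 → mem[0xa0]=0x0f, sp=0xa0
prologue: push r4 → mem[0x9f]=0x35, sp=0x9f
body[0] mov  r4, #0x76 → r4=0x76
body[1] mov  r4, r0 → r4=0x0f
body[2] mov  r4, r3 → r4=0xc1
body[3] xor  r0, r0, r5 → r0=0x8e
body[4] add  r5, r4, #30 → r5=0xdf
body[5] xor  r0, r4, r3 → r0=0x00
body[6] xor  r3, r1, r4 → r3=0x90
epilogue: pop r4=0x35, sp=0xa0
epilogue: pop r0=0x0f, sp=0xa1
r0 is callee-saved → restored

REG = 0x0f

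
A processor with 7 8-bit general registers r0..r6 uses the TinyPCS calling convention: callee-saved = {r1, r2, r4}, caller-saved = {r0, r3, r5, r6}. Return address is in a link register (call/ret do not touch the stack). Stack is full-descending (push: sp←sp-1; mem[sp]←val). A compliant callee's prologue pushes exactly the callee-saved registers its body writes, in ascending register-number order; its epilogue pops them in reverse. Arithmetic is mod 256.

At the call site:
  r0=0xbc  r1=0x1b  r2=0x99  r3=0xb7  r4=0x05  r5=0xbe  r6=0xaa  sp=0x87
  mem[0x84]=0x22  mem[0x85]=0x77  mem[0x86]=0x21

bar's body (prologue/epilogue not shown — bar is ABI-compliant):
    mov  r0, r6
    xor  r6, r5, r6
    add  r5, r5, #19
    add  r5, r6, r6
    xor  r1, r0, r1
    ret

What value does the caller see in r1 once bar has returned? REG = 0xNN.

prologue: push r1 → mem[0x86]=0x1b, sp=0x86
body[0] mov  r0, r6 → r0=0xaa
body[1] xor  r6, r5, r6 → r6=0x14
body[2] add  r5, r5, #19 → r5=0xd1
body[3] add  r5, r6, r6 → r5=0x28
body[4] xor  r1, r0, r1 → r1=0xb1
epilogue: pop r1=0x1b, sp=0x87
r1 is callee-saved → restored

REG = 0x1b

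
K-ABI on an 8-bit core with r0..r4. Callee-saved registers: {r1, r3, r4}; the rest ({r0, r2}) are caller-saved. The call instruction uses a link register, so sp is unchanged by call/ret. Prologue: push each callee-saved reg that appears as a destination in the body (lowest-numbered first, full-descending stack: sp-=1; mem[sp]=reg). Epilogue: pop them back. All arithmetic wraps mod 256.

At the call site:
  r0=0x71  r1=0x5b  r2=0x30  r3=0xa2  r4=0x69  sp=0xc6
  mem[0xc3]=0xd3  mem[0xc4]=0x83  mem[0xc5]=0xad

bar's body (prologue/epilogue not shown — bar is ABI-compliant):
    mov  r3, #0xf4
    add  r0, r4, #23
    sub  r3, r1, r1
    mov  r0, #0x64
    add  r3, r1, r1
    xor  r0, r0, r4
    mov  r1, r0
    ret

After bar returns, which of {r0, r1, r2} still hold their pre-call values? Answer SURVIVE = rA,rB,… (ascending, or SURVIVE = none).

prologue: push r1 -> mem[0xc5]=0x5b, sp=0xc5
prologue: push r3 -> mem[0xc4]=0xa2, sp=0xc4
body[0] mov  r3, #0xf4 -> r3=0xf4
body[1] add  r0, r4, #23 -> r0=0x80
body[2] sub  r3, r1, r1 -> r3=0x00
body[3] mov  r0, #0x64 -> r0=0x64
body[4] add  r3, r1, r1 -> r3=0xb6
body[5] xor  r0, r0, r4 -> r0=0x0d
body[6] mov  r1, r0 -> r1=0x0d
epilogue: pop r3=0xa2, sp=0xc5
epilogue: pop r1=0x5b, sp=0xc6
r0: caller-saved, written=True
r1: callee-saved, written=True
r2: caller-saved, written=False

SURVIVE = r1,r2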